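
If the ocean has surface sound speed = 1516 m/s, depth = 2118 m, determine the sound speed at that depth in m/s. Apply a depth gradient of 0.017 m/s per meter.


c = 1516 + 0.017 * 2118 = 1552.006

1552.006 m/s


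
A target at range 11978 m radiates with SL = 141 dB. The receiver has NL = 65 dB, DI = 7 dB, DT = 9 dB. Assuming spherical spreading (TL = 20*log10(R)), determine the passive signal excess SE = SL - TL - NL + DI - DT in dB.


-7.57 dB


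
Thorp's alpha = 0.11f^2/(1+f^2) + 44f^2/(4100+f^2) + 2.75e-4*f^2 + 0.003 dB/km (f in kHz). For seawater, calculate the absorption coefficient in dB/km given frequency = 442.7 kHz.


f^2 = 195983.29
alpha = 0.11*195983.29/(1+195983.29) + 44*195983.29/(4100+195983.29) + 2.75e-4*195983.29 + 0.003 = 97.107

97.107 dB/km


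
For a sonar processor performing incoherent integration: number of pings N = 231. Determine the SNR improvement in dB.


Gain = 5*log10(231) = 11.82

11.82 dB


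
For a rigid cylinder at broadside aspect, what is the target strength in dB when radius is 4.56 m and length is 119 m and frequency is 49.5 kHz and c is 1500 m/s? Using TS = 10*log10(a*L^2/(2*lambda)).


lambda = 1500/49500 = 0.0303 m
TS = 10*log10(4.56*119^2/(2*0.0303)) = 60.28

60.28 dB


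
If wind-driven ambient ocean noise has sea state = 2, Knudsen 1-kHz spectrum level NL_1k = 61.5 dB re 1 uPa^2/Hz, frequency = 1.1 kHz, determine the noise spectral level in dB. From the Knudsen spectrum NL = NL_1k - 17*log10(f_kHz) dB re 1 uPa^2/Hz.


NL = NL_1k - 17*log10(f_kHz) = 61.5 - 17*log10(1.1) = 61.5 - (0.7) = 60.8

60.8 dB


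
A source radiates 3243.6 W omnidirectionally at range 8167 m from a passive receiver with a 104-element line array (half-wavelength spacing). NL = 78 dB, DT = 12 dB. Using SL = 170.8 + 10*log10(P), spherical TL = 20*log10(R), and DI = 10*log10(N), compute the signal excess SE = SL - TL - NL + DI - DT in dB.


57.84 dB


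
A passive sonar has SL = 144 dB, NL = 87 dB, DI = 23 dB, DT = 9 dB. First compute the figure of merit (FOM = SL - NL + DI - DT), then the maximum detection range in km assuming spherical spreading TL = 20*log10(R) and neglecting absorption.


Step 1: FOM = SL - NL + DI - DT = 144 - 87 + 23 - 9 = 71 dB
Step 2: at max range FOM = TL = 20*log10(R), so R = 10^(71/20) = 3548.13 m = 3.55 km

3.55 km


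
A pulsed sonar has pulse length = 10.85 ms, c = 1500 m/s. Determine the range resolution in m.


dR = c*tau/2 = 1500 * 10.85e-3 / 2 = 8.1375

8.1375 m


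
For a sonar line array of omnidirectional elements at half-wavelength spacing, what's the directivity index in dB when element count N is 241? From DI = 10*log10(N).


23.82 dB


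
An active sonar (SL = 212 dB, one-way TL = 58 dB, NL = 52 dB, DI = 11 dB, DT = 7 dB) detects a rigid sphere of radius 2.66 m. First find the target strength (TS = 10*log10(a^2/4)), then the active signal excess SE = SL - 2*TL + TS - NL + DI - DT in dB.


Step 1: TS = 10*log10(2.66^2/4) = 2.48 dB
Step 2: SE = SL - 2*TL + TS - NL + DI - DT = 212 - 2*58 + (2.48) - 52 + 11 - 7 = 50.48

50.48 dB


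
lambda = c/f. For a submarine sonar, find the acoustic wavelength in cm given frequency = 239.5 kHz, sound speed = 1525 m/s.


lambda = c/f = 1525 / 239500 = 0.0064 m = 0.64 cm

0.64 cm


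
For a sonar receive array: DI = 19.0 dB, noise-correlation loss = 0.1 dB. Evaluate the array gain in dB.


18.9 dB


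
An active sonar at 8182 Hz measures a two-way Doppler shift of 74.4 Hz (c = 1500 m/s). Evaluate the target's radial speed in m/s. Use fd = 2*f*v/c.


From fd = 2*f*v/c, v = c*fd/(2*f) = 1500 * 74.4 / (2*8182) = 6.82

6.82 m/s


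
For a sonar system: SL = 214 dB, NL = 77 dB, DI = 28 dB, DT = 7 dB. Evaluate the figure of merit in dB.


FOM = SL - NL + DI - DT = 214 - 77 + 28 - 7 = 158

158 dB


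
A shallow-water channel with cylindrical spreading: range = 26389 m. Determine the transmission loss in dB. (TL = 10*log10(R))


TL = 10*log10(26389) = 44.21

44.21 dB


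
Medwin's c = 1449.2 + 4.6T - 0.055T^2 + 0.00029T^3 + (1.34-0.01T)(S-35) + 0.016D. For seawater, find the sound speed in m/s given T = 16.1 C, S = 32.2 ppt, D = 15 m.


c = 1449.2 + 4.6*16.1 - 0.055*16.1^2 + 0.00029*16.1^3 + (1.34 - 0.01*16.1)*(32.2 - 35) + 0.016*15 = 1507.15

1507.15 m/s


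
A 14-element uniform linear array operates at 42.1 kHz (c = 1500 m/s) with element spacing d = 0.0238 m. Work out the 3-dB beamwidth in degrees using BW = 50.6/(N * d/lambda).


Step 1: lambda = 1500/42100 = 0.03563 m
Step 2: d/lambda = 0.0238/0.03563 = 0.668
Step 3: BW = 50.6/(N * d/lambda) = 50.6/(14 * 0.668) = 5.41

5.41 deg


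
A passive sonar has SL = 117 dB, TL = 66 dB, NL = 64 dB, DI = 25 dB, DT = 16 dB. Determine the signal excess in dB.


SE = SL - TL - NL + DI - DT = 117 - 66 - 64 + 25 - 16 = -4

-4 dB


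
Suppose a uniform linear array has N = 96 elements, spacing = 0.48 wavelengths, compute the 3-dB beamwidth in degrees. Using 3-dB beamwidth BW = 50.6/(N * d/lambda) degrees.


BW = 50.6 / (96 * 0.48) = 50.6 / 46.08 = 1.1

1.1 deg


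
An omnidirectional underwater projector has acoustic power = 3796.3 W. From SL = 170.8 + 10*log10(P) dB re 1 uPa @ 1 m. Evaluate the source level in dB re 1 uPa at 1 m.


SL = 170.8 + 10*log10(3796.3) = 170.8 + 35.79 = 206.59

206.59 dB


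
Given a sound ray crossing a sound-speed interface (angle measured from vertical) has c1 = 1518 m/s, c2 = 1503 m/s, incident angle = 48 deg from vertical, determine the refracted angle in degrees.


sin(theta2) = (c2/c1)*sin(theta1) = (1503/1518)*sin(48 deg) = 0.7358
theta2 = arcsin(0.7358) = 47.37

47.37 deg


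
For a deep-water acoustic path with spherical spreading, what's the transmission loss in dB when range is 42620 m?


92.59 dB


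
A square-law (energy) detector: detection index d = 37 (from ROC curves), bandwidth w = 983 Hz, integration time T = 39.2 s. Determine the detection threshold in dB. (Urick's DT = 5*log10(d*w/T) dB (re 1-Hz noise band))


DT = 5*log10(d*w/T) = 5*log10(37 * 983 / 39.2) = 5*log10(927.83) = 14.84

14.84 dB


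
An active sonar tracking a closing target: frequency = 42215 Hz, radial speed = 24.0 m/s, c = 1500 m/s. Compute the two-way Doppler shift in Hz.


fd = 2*f*v/c = 2 * 42215 * 24.0 / 1500 = 1350.88

1350.88 Hz


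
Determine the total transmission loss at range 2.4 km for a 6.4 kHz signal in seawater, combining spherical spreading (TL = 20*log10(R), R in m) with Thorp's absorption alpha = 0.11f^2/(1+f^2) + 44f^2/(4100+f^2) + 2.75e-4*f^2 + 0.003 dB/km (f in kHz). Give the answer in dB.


Step 1 (Thorp): alpha = 0.11*40.96/(1+40.96) + 44*40.96/(4100+40.96) + 2.75e-4*40.96 + 0.003 = 0.5569 dB/km
Step 2: TL_spread = 20*log10(2400) = 67.6 dB
Step 3: TL_abs = alpha*R = 0.5569 * 2.4 = 1.34 dB
Step 4: TL_total = 67.6 + 1.34 = 68.94

68.94 dB


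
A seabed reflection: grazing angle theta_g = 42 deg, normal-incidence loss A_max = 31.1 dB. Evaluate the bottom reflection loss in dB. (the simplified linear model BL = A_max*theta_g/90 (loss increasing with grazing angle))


BL = A_max * theta_g / 90 = 31.1 * 42 / 90 = 14.51

14.51 dB


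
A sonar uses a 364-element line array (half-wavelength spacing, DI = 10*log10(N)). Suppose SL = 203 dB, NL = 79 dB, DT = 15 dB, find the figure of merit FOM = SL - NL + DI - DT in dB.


Step 1: DI = 10*log10(364) = 25.61 dB
Step 2: FOM = SL - NL + DI - DT = 203 - 79 + 25.61 - 15 = 134.61

134.61 dB


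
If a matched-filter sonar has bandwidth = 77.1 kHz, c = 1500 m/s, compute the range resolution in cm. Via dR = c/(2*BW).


0.97 cm


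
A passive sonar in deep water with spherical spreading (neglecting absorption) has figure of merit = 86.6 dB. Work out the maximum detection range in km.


At max range FOM = TL, so 20*log10(R) = 86.6
R = 10^(86.6/20) = 21379.62 m = 21.38 km

21.38 km


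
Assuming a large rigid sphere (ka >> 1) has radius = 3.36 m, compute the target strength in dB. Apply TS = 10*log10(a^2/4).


4.51 dB


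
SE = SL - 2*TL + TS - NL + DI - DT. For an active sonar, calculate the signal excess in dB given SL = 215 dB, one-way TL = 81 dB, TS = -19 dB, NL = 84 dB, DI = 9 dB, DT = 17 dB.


SE = SL - 2*TL + TS - NL + DI - DT = 215 - 2*81 + (-19) - 84 + 9 - 17 = -58

-58 dB


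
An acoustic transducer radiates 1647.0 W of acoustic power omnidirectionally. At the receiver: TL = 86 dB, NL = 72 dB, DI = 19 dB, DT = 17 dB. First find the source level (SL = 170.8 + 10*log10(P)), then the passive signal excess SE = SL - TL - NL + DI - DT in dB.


Step 1: SL = 170.8 + 10*log10(1647.0) = 202.97 dB
Step 2: SE = SL - TL - NL + DI - DT = 202.97 - 86 - 72 + 19 - 17 = 46.97

46.97 dB


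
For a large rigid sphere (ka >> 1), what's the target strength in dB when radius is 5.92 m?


TS = 10*log10(5.92^2 / 4) = 10*log10(8.7616) = 9.43

9.43 dB


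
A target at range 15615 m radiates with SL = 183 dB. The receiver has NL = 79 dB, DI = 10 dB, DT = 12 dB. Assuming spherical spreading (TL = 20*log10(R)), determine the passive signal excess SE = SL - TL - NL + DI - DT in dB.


Step 1: TL = 20*log10(15615) = 83.87 dB
Step 2: SE = 183 - 83.87 - 79 + 10 - 12 = 18.13

18.13 dB


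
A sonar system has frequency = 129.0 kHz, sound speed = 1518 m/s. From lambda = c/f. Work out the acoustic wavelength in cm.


lambda = c/f = 1518 / 129000 = 0.0118 m = 1.18 cm

1.18 cm


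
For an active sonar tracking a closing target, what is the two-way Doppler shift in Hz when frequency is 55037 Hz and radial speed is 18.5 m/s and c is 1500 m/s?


fd = 2*f*v/c = 2 * 55037 * 18.5 / 1500 = 1357.58

1357.58 Hz


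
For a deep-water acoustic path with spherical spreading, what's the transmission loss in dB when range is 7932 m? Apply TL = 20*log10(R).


TL = 20*log10(7932) = 77.99

77.99 dB


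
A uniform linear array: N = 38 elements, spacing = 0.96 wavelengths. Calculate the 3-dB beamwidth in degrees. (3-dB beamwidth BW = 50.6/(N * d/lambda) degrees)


BW = 50.6 / (38 * 0.96) = 50.6 / 36.48 = 1.39

1.39 deg


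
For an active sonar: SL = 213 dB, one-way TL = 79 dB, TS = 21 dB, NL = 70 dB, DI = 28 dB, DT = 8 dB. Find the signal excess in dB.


SE = SL - 2*TL + TS - NL + DI - DT = 213 - 2*79 + (21) - 70 + 28 - 8 = 26

26 dB


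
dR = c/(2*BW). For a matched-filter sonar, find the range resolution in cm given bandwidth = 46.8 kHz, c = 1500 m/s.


1.6 cm


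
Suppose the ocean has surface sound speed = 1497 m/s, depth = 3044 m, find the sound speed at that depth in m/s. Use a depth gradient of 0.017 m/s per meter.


c = 1497 + 0.017 * 3044 = 1548.748

1548.748 m/s


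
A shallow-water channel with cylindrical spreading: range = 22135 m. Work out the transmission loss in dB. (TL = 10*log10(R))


TL = 10*log10(22135) = 43.45

43.45 dB


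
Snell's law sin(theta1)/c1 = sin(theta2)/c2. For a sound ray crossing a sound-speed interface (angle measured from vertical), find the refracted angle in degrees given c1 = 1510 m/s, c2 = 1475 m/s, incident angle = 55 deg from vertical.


53.15 deg


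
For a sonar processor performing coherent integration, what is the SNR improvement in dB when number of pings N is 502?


27.01 dB


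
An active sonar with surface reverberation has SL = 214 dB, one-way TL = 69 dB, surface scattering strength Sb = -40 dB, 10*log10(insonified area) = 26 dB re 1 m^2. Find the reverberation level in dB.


62 dB


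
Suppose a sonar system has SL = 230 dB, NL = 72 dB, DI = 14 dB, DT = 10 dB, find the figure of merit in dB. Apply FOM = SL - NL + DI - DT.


162 dB


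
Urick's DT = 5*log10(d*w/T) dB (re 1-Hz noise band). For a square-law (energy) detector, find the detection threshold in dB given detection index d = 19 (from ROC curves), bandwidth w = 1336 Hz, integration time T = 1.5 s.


DT = 5*log10(d*w/T) = 5*log10(19 * 1336 / 1.5) = 5*log10(16922.67) = 21.14

21.14 dB


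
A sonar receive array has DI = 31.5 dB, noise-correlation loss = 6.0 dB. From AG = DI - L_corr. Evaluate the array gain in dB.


25.5 dB


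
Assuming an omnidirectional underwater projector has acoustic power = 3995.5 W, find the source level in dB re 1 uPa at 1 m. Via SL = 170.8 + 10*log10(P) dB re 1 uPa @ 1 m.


SL = 170.8 + 10*log10(3995.5) = 170.8 + 36.02 = 206.82

206.82 dB


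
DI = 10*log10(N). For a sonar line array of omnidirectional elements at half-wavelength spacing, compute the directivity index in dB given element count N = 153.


DI = 10*log10(153) = 21.85

21.85 dB


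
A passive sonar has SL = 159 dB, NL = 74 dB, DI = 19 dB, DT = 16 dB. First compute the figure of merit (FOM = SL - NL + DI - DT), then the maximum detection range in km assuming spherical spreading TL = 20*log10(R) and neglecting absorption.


Step 1: FOM = SL - NL + DI - DT = 159 - 74 + 19 - 16 = 88 dB
Step 2: at max range FOM = TL = 20*log10(R), so R = 10^(88/20) = 25118.86 m = 25.12 km

25.12 km


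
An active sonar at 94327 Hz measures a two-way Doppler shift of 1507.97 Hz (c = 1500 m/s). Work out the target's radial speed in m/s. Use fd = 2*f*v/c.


From fd = 2*f*v/c, v = c*fd/(2*f) = 1500 * 1507.97 / (2*94327) = 11.99

11.99 m/s


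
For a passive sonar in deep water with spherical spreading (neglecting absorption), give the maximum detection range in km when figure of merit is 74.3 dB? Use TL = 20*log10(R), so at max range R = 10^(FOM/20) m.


At max range FOM = TL, so 20*log10(R) = 74.3
R = 10^(74.3/20) = 5188.0 m = 5.19 km

5.19 km


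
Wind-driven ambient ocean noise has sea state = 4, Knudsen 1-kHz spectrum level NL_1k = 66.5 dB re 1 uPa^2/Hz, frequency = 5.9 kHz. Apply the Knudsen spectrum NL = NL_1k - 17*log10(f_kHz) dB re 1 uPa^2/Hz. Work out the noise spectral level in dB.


NL = NL_1k - 17*log10(f_kHz) = 66.5 - 17*log10(5.9) = 66.5 - (13.1) = 53.4

53.4 dB


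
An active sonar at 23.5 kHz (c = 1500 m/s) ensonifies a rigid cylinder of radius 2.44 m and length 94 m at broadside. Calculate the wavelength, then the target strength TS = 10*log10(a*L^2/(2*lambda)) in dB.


Step 1: lambda = c/f = 1500/23500 = 0.06383 m
Step 2: TS = 10*log10(a*L^2/(2*lambda)) = 10*log10(2.44*94^2/(2*0.06383)) = 52.28

52.28 dB


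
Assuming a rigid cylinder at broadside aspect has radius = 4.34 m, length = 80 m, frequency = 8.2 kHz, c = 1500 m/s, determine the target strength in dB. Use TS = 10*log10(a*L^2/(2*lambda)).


lambda = 1500/8200 = 0.18293 m
TS = 10*log10(4.34*80^2/(2*0.18293)) = 48.8

48.8 dB


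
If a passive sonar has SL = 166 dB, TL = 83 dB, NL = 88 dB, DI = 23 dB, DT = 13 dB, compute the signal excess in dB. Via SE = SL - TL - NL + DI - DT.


SE = SL - TL - NL + DI - DT = 166 - 83 - 88 + 23 - 13 = 5

5 dB


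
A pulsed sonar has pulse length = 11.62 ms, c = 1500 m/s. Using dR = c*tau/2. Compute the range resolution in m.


dR = c*tau/2 = 1500 * 11.62e-3 / 2 = 8.715

8.715 m


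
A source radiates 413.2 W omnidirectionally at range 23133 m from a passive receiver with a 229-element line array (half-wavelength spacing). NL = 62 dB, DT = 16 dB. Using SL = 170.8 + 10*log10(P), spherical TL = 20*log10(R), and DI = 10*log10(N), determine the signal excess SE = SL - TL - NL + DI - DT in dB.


55.28 dB


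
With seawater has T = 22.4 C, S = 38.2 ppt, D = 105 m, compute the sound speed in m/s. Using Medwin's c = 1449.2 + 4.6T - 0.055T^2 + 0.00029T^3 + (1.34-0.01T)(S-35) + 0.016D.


c = 1449.2 + 4.6*22.4 - 0.055*22.4^2 + 0.00029*22.4^3 + (1.34 - 0.01*22.4)*(38.2 - 35) + 0.016*105 = 1533.15

1533.15 m/s


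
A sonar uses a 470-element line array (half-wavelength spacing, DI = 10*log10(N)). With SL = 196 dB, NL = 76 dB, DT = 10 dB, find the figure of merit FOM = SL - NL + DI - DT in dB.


Step 1: DI = 10*log10(470) = 26.72 dB
Step 2: FOM = SL - NL + DI - DT = 196 - 76 + 26.72 - 10 = 136.72

136.72 dB


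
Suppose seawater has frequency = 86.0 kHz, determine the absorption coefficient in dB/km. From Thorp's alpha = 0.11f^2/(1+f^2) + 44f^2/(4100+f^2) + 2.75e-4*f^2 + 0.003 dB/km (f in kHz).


f^2 = 7396.0
alpha = 0.11*7396.0/(1+7396.0) + 44*7396.0/(4100+7396.0) + 2.75e-4*7396.0 + 0.003 = 30.454

30.454 dB/km


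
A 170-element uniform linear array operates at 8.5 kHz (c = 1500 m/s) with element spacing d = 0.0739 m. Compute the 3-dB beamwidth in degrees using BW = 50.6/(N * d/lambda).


0.71 deg


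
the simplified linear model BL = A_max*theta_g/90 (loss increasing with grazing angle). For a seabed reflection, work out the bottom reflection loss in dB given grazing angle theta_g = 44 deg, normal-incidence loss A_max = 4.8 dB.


2.35 dB


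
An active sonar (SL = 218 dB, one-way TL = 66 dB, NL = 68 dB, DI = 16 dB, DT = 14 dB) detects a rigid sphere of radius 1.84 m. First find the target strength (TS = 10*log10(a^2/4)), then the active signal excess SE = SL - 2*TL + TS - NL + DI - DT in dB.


Step 1: TS = 10*log10(1.84^2/4) = -0.72 dB
Step 2: SE = SL - 2*TL + TS - NL + DI - DT = 218 - 2*66 + (-0.72) - 68 + 16 - 14 = 19.28

19.28 dB


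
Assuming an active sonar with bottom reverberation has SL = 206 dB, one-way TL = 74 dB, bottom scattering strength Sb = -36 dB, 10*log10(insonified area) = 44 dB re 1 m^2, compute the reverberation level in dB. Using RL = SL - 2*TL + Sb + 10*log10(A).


RL = SL - 2*TL + Sb + 10*log10(A) = 206 - 2*74 + (-36) + 44 = 66

66 dB


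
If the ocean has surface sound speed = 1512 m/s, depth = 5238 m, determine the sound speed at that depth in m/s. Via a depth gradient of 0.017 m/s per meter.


c = 1512 + 0.017 * 5238 = 1601.046

1601.046 m/s


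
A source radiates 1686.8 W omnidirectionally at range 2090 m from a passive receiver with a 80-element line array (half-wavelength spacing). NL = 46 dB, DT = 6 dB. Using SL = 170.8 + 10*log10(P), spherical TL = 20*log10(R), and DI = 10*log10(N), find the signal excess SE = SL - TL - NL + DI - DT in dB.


Step 1: SL = 170.8 + 10*log10(1686.8) = 203.07 dB
Step 2: TL = 20*log10(2090) = 66.4 dB
Step 3: DI = 10*log10(80) = 19.03 dB
Step 4: SE = SL - TL - NL + DI - DT = 203.07 - 66.4 - 46 + 19.03 - 6 = 103.7

103.7 dB


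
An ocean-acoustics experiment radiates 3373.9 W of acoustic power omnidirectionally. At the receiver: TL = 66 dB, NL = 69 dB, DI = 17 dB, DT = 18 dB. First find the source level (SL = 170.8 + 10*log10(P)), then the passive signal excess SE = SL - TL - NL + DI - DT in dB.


Step 1: SL = 170.8 + 10*log10(3373.9) = 206.08 dB
Step 2: SE = SL - TL - NL + DI - DT = 206.08 - 66 - 69 + 17 - 18 = 70.08

70.08 dB


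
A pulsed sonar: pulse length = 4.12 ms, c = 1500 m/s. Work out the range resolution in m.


dR = c*tau/2 = 1500 * 4.12e-3 / 2 = 3.09

3.09 m


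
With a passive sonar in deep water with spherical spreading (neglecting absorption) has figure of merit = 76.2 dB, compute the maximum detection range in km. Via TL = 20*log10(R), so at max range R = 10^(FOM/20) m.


At max range FOM = TL, so 20*log10(R) = 76.2
R = 10^(76.2/20) = 6456.54 m = 6.46 km

6.46 km


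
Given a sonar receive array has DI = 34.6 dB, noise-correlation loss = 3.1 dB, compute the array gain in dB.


AG = DI - L_corr = 34.6 - 3.1 = 31.5

31.5 dB


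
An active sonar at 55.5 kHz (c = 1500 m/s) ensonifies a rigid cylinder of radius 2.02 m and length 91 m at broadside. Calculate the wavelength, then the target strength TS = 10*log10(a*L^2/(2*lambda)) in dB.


Step 1: lambda = c/f = 1500/55500 = 0.02703 m
Step 2: TS = 10*log10(a*L^2/(2*lambda)) = 10*log10(2.02*91^2/(2*0.02703)) = 54.91

54.91 dB


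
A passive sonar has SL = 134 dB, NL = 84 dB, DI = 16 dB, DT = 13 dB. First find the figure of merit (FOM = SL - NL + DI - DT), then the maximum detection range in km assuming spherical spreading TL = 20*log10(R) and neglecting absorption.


Step 1: FOM = SL - NL + DI - DT = 134 - 84 + 16 - 13 = 53 dB
Step 2: at max range FOM = TL = 20*log10(R), so R = 10^(53/20) = 446.68 m = 0.45 km

0.45 km


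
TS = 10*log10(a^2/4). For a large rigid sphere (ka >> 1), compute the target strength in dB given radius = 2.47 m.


TS = 10*log10(2.47^2 / 4) = 10*log10(1.525225) = 1.83

1.83 dB


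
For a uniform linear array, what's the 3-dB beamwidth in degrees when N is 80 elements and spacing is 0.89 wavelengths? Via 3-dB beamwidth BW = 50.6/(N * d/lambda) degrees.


BW = 50.6 / (80 * 0.89) = 50.6 / 71.2 = 0.71

0.71 deg


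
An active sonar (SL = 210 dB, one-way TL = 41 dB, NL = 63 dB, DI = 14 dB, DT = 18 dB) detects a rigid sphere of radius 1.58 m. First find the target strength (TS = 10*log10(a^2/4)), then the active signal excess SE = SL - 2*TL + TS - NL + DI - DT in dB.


Step 1: TS = 10*log10(1.58^2/4) = -2.05 dB
Step 2: SE = SL - 2*TL + TS - NL + DI - DT = 210 - 2*41 + (-2.05) - 63 + 14 - 18 = 58.95

58.95 dB


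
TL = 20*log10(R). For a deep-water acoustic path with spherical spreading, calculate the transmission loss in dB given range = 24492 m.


87.78 dB


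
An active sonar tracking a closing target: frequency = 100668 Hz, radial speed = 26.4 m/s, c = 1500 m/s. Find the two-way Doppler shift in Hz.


fd = 2*f*v/c = 2 * 100668 * 26.4 / 1500 = 3543.51

3543.51 Hz


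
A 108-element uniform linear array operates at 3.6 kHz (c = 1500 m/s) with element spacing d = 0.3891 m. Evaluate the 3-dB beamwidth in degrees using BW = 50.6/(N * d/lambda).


0.5 deg


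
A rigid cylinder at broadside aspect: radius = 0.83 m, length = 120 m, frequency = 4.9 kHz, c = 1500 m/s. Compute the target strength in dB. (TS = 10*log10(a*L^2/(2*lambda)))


42.91 dB


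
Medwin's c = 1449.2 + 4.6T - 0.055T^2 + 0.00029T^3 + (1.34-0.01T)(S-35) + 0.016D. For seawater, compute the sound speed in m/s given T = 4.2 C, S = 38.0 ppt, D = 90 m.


1472.91 m/s


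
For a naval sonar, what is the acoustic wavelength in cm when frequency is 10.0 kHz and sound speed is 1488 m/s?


14.88 cm


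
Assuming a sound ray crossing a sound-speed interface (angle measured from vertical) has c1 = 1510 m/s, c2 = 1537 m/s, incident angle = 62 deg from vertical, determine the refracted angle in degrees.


sin(theta2) = (c2/c1)*sin(theta1) = (1537/1510)*sin(62 deg) = 0.89874
theta2 = arcsin(0.89874) = 63.99

63.99 deg


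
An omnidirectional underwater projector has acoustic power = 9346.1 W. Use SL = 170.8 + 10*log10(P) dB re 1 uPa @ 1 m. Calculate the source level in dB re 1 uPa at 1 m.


SL = 170.8 + 10*log10(9346.1) = 170.8 + 39.71 = 210.51

210.51 dB


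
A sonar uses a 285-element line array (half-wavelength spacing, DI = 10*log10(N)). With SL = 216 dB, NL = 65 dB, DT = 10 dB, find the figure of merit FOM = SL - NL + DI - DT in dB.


165.55 dB


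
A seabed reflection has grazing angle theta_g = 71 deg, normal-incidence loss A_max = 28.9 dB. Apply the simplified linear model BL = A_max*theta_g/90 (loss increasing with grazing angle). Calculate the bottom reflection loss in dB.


22.8 dB


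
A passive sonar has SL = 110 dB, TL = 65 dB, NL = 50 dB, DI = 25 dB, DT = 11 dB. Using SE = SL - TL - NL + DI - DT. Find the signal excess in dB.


SE = SL - TL - NL + DI - DT = 110 - 65 - 50 + 25 - 11 = 9

9 dB


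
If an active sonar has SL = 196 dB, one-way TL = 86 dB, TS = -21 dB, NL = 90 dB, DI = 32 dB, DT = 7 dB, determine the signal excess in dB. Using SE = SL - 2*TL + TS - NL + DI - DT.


SE = SL - 2*TL + TS - NL + DI - DT = 196 - 2*86 + (-21) - 90 + 32 - 7 = -62

-62 dB


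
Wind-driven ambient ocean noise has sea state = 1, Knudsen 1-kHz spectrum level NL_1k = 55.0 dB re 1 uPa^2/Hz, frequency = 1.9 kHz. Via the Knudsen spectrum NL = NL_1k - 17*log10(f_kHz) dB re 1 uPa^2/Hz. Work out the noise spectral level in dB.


NL = NL_1k - 17*log10(f_kHz) = 55.0 - 17*log10(1.9) = 55.0 - (4.74) = 50.26

50.26 dB


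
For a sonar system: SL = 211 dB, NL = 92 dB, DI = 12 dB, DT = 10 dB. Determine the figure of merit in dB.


FOM = SL - NL + DI - DT = 211 - 92 + 12 - 10 = 121

121 dB


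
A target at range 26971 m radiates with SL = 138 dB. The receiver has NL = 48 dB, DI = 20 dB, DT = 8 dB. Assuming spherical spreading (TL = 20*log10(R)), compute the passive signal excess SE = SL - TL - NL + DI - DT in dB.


13.38 dB


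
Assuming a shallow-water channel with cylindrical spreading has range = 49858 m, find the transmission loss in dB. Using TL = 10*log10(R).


TL = 10*log10(49858) = 46.98

46.98 dB


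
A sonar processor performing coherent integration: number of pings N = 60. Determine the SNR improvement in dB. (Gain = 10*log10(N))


Gain = 10*log10(60) = 17.78

17.78 dB


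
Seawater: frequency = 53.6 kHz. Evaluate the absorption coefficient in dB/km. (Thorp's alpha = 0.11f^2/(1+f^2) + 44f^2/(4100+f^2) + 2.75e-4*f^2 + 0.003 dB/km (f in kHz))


f^2 = 2872.96
alpha = 0.11*2872.96/(1+2872.96) + 44*2872.96/(4100+2872.96) + 2.75e-4*2872.96 + 0.003 = 19.032

19.032 dB/km


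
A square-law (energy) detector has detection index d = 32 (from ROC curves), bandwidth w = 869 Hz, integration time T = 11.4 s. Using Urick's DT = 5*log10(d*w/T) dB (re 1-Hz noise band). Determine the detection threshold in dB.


DT = 5*log10(d*w/T) = 5*log10(32 * 869 / 11.4) = 5*log10(2439.3) = 16.94

16.94 dB


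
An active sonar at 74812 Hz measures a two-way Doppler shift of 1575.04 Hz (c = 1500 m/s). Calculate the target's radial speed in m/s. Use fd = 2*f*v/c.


From fd = 2*f*v/c, v = c*fd/(2*f) = 1500 * 1575.04 / (2*74812) = 15.79

15.79 m/s


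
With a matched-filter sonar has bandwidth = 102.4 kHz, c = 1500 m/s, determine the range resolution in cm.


dR = c/(2*BW) = 1500 / (2 * 102.4e3) = 0.0073 m = 0.73 cm

0.73 cm


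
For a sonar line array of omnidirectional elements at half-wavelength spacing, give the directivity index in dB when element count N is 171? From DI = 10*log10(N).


DI = 10*log10(171) = 22.33

22.33 dB


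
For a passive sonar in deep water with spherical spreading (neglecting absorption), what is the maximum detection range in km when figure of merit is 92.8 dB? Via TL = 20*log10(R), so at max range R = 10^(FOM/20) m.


At max range FOM = TL, so 20*log10(R) = 92.8
R = 10^(92.8/20) = 43651.58 m = 43.65 km

43.65 km


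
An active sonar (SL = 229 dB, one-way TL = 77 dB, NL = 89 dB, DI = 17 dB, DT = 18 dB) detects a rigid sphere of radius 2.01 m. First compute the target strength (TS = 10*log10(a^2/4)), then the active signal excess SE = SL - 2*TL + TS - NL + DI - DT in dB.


Step 1: TS = 10*log10(2.01^2/4) = 0.04 dB
Step 2: SE = SL - 2*TL + TS - NL + DI - DT = 229 - 2*77 + (0.04) - 89 + 17 - 18 = -14.96

-14.96 dB


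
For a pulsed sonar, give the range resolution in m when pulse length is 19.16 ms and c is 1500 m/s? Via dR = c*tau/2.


14.37 m


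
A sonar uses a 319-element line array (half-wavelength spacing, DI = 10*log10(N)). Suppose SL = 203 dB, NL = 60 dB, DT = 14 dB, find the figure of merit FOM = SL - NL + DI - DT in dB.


154.04 dB


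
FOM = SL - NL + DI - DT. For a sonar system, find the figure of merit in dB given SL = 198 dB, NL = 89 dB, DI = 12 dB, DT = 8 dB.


FOM = SL - NL + DI - DT = 198 - 89 + 12 - 8 = 113

113 dB


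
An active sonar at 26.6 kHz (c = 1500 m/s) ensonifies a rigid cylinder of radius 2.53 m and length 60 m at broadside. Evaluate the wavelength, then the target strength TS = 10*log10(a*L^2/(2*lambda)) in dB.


Step 1: lambda = c/f = 1500/26600 = 0.05639 m
Step 2: TS = 10*log10(a*L^2/(2*lambda)) = 10*log10(2.53*60^2/(2*0.05639)) = 49.07

49.07 dB


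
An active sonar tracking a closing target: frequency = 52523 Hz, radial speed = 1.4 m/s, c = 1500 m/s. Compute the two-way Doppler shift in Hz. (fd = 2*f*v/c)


fd = 2*f*v/c = 2 * 52523 * 1.4 / 1500 = 98.04

98.04 Hz


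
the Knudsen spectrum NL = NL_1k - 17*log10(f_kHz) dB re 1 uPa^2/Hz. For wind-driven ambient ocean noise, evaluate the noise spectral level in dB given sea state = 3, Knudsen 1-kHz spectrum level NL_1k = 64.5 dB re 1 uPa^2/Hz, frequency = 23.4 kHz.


41.22 dB


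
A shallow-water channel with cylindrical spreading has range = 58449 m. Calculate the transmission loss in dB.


47.67 dB


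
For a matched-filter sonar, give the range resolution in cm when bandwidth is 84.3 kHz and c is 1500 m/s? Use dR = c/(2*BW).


0.89 cm


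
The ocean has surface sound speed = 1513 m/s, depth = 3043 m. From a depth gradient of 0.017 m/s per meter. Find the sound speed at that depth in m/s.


c = 1513 + 0.017 * 3043 = 1564.731

1564.731 m/s


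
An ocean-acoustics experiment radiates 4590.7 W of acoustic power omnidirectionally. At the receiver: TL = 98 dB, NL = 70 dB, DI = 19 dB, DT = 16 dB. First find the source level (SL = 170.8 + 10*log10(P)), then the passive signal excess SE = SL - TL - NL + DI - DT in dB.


Step 1: SL = 170.8 + 10*log10(4590.7) = 207.42 dB
Step 2: SE = SL - TL - NL + DI - DT = 207.42 - 98 - 70 + 19 - 16 = 42.42

42.42 dB


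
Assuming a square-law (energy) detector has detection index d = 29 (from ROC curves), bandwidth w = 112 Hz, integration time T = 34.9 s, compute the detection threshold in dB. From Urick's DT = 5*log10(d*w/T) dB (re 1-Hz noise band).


DT = 5*log10(d*w/T) = 5*log10(29 * 112 / 34.9) = 5*log10(93.07) = 9.84

9.84 dB


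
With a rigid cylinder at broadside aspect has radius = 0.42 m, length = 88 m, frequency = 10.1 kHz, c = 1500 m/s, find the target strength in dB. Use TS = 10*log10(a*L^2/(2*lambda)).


lambda = 1500/10100 = 0.14851 m
TS = 10*log10(0.42*88^2/(2*0.14851)) = 40.39

40.39 dB


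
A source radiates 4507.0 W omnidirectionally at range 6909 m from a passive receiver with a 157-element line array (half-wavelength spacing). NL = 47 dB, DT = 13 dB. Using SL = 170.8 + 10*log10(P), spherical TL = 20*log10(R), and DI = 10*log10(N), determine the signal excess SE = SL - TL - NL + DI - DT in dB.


92.51 dB


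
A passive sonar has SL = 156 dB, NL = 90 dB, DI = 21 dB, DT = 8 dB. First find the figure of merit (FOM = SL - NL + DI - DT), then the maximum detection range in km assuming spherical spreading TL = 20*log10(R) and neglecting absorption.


Step 1: FOM = SL - NL + DI - DT = 156 - 90 + 21 - 8 = 79 dB
Step 2: at max range FOM = TL = 20*log10(R), so R = 10^(79/20) = 8912.51 m = 8.91 km

8.91 km


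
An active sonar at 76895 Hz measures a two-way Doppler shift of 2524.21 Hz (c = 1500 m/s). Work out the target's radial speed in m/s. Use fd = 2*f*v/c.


From fd = 2*f*v/c, v = c*fd/(2*f) = 1500 * 2524.21 / (2*76895) = 24.62

24.62 m/s


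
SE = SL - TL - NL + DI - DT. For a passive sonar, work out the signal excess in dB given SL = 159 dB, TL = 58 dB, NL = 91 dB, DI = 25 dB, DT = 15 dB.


20 dB


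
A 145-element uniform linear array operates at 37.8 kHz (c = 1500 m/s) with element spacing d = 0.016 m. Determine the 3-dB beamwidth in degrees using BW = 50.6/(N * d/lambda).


Step 1: lambda = 1500/37800 = 0.03968 m
Step 2: d/lambda = 0.016/0.03968 = 0.4032
Step 3: BW = 50.6/(N * d/lambda) = 50.6/(145 * 0.4032) = 0.87

0.87 deg


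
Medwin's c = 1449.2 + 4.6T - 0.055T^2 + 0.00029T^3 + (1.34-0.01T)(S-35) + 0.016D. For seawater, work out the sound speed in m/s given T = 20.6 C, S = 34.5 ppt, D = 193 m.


c = 1449.2 + 4.6*20.6 - 0.055*20.6^2 + 0.00029*20.6^3 + (1.34 - 0.01*20.6)*(34.5 - 35) + 0.016*193 = 1525.68

1525.68 m/s


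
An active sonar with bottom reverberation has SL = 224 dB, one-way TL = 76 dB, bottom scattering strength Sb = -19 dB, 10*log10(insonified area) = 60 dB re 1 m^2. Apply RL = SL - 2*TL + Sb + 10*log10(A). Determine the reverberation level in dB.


RL = SL - 2*TL + Sb + 10*log10(A) = 224 - 2*76 + (-19) + 60 = 113

113 dB


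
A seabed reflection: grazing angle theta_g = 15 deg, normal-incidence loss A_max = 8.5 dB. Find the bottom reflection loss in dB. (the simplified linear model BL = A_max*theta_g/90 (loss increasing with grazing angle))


BL = A_max * theta_g / 90 = 8.5 * 15 / 90 = 1.42

1.42 dB


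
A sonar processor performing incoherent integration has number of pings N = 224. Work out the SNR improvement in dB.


Gain = 5*log10(224) = 11.75

11.75 dB


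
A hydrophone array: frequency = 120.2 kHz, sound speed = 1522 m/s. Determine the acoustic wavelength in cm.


1.27 cm


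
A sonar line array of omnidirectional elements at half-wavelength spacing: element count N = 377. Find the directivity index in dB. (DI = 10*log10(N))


DI = 10*log10(377) = 25.76

25.76 dB


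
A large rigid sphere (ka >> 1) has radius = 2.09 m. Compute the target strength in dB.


TS = 10*log10(2.09^2 / 4) = 10*log10(1.092025) = 0.38

0.38 dB


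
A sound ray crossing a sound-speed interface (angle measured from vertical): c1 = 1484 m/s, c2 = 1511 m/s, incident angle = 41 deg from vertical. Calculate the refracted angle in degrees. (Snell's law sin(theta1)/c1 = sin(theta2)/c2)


sin(theta2) = (c2/c1)*sin(theta1) = (1511/1484)*sin(41 deg) = 0.668
theta2 = arcsin(0.668) = 41.91

41.91 deg


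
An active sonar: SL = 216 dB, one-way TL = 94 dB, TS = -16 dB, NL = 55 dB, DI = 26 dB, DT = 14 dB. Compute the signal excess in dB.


SE = SL - 2*TL + TS - NL + DI - DT = 216 - 2*94 + (-16) - 55 + 26 - 14 = -31

-31 dB


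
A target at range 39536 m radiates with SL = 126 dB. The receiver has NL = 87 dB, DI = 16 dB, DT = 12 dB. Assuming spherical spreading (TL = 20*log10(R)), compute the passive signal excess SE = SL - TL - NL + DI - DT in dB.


-48.94 dB


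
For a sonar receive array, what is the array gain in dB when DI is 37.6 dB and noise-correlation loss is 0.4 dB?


AG = DI - L_corr = 37.6 - 0.4 = 37.2

37.2 dB


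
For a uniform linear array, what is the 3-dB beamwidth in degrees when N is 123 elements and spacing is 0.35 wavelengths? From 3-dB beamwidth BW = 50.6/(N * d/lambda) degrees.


BW = 50.6 / (123 * 0.35) = 50.6 / 43.05 = 1.18

1.18 deg


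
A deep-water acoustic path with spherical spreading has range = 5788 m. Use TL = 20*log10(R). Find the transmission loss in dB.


TL = 20*log10(5788) = 75.25

75.25 dB


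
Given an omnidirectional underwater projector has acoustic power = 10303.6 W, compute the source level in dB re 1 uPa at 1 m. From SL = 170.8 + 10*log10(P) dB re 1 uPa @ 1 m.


210.93 dB


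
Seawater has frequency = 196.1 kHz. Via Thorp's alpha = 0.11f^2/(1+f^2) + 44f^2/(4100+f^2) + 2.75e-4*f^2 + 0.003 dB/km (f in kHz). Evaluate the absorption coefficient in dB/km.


f^2 = 38455.21
alpha = 0.11*38455.21/(1+38455.21) + 44*38455.21/(4100+38455.21) + 2.75e-4*38455.21 + 0.003 = 50.449

50.449 dB/km


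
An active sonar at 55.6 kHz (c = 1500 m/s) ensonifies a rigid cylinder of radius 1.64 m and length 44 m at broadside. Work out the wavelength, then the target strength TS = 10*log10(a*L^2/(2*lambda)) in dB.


Step 1: lambda = c/f = 1500/55600 = 0.02698 m
Step 2: TS = 10*log10(a*L^2/(2*lambda)) = 10*log10(1.64*44^2/(2*0.02698)) = 47.7

47.7 dB


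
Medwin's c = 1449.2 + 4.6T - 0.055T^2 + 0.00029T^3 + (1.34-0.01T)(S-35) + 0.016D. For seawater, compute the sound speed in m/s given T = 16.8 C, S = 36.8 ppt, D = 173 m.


1517.21 m/s


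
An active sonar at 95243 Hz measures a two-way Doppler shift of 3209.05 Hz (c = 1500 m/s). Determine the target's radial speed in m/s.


From fd = 2*f*v/c, v = c*fd/(2*f) = 1500 * 3209.05 / (2*95243) = 25.27

25.27 m/s


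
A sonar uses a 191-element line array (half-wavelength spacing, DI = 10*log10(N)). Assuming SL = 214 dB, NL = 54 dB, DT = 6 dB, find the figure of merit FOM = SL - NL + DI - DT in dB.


Step 1: DI = 10*log10(191) = 22.81 dB
Step 2: FOM = SL - NL + DI - DT = 214 - 54 + 22.81 - 6 = 176.81

176.81 dB


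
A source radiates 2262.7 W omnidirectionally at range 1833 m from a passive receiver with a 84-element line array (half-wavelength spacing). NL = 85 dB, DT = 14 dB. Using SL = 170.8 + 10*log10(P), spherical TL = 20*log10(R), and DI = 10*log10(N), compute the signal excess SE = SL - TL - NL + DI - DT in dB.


Step 1: SL = 170.8 + 10*log10(2262.7) = 204.35 dB
Step 2: TL = 20*log10(1833) = 65.26 dB
Step 3: DI = 10*log10(84) = 19.24 dB
Step 4: SE = SL - TL - NL + DI - DT = 204.35 - 65.26 - 85 + 19.24 - 14 = 59.33

59.33 dB


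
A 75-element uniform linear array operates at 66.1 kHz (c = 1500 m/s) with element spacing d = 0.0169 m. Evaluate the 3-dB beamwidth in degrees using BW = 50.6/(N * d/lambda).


Step 1: lambda = 1500/66100 = 0.02269 m
Step 2: d/lambda = 0.0169/0.02269 = 0.7448
Step 3: BW = 50.6/(N * d/lambda) = 50.6/(75 * 0.7448) = 0.91

0.91 deg


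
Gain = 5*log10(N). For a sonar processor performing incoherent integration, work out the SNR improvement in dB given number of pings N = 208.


Gain = 5*log10(208) = 11.59

11.59 dB


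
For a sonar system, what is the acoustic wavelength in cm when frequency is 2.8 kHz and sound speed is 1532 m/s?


lambda = c/f = 1532 / 2800 = 0.5471 m = 54.71 cm

54.71 cm


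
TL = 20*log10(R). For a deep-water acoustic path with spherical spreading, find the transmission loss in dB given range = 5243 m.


TL = 20*log10(5243) = 74.39

74.39 dB


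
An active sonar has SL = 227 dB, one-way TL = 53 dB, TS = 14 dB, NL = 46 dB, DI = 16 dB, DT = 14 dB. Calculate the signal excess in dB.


SE = SL - 2*TL + TS - NL + DI - DT = 227 - 2*53 + (14) - 46 + 16 - 14 = 91

91 dB


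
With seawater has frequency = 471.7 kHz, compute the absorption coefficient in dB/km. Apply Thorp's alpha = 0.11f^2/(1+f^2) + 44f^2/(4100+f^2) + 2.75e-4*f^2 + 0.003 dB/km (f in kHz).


f^2 = 222500.89
alpha = 0.11*222500.89/(1+222500.89) + 44*222500.89/(4100+222500.89) + 2.75e-4*222500.89 + 0.003 = 104.505

104.505 dB/km


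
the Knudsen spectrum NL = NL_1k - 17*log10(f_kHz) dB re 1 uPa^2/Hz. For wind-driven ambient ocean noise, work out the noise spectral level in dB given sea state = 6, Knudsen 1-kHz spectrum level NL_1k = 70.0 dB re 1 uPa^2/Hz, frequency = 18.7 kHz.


48.38 dB


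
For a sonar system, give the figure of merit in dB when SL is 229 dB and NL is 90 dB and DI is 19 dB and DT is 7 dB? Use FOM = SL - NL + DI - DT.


151 dB


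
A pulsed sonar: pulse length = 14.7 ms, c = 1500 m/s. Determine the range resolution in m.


dR = c*tau/2 = 1500 * 14.7e-3 / 2 = 11.025

11.025 m


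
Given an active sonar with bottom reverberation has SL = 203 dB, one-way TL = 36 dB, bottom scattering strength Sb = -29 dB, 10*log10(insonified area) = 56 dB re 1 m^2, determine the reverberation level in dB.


RL = SL - 2*TL + Sb + 10*log10(A) = 203 - 2*36 + (-29) + 56 = 158

158 dB


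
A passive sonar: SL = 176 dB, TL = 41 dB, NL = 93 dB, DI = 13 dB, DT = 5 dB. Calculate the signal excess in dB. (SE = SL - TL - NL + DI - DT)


SE = SL - TL - NL + DI - DT = 176 - 41 - 93 + 13 - 5 = 50

50 dB


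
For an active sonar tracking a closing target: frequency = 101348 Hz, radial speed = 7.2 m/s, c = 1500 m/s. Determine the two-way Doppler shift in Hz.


fd = 2*f*v/c = 2 * 101348 * 7.2 / 1500 = 972.94

972.94 Hz


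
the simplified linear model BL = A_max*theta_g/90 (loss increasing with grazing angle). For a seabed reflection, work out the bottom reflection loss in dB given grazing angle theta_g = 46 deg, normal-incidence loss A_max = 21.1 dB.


10.78 dB


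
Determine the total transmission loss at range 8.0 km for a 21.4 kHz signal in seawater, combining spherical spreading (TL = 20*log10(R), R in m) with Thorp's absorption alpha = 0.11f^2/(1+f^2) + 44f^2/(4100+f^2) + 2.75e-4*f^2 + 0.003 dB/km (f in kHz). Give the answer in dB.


Step 1 (Thorp): alpha = 0.11*457.96/(1+457.96) + 44*457.96/(4100+457.96) + 2.75e-4*457.96 + 0.003 = 4.6596 dB/km
Step 2: TL_spread = 20*log10(8000) = 78.06 dB
Step 3: TL_abs = alpha*R = 4.6596 * 8.0 = 37.28 dB
Step 4: TL_total = 78.06 + 37.28 = 115.34

115.34 dB


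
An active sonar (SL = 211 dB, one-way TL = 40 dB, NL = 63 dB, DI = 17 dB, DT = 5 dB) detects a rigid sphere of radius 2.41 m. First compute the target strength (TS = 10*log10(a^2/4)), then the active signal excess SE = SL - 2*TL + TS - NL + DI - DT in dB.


Step 1: TS = 10*log10(2.41^2/4) = 1.62 dB
Step 2: SE = SL - 2*TL + TS - NL + DI - DT = 211 - 2*40 + (1.62) - 63 + 17 - 5 = 81.62

81.62 dB
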